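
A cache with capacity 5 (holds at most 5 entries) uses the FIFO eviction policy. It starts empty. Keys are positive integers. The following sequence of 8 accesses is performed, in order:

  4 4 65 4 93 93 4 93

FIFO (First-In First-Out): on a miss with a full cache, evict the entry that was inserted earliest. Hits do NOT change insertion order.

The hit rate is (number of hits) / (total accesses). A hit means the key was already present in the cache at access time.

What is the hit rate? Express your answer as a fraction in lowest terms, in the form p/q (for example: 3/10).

Answer: 5/8

Derivation:
FIFO simulation (capacity=5):
  1. access 4: MISS. Cache (old->new): [4]
  2. access 4: HIT. Cache (old->new): [4]
  3. access 65: MISS. Cache (old->new): [4 65]
  4. access 4: HIT. Cache (old->new): [4 65]
  5. access 93: MISS. Cache (old->new): [4 65 93]
  6. access 93: HIT. Cache (old->new): [4 65 93]
  7. access 4: HIT. Cache (old->new): [4 65 93]
  8. access 93: HIT. Cache (old->new): [4 65 93]
Total: 5 hits, 3 misses, 0 evictions

Hit rate = 5/8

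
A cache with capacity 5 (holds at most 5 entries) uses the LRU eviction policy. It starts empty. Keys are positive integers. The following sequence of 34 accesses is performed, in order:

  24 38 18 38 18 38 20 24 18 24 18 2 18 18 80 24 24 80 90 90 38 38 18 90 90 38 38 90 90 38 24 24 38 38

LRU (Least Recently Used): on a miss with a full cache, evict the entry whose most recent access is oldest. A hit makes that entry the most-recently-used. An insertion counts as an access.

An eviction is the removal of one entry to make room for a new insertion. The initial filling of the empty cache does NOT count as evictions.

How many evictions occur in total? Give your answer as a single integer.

Answer: 3

Derivation:
LRU simulation (capacity=5):
  1. access 24: MISS. Cache (LRU->MRU): [24]
  2. access 38: MISS. Cache (LRU->MRU): [24 38]
  3. access 18: MISS. Cache (LRU->MRU): [24 38 18]
  4. access 38: HIT. Cache (LRU->MRU): [24 18 38]
  5. access 18: HIT. Cache (LRU->MRU): [24 38 18]
  6. access 38: HIT. Cache (LRU->MRU): [24 18 38]
  7. access 20: MISS. Cache (LRU->MRU): [24 18 38 20]
  8. access 24: HIT. Cache (LRU->MRU): [18 38 20 24]
  9. access 18: HIT. Cache (LRU->MRU): [38 20 24 18]
  10. access 24: HIT. Cache (LRU->MRU): [38 20 18 24]
  11. access 18: HIT. Cache (LRU->MRU): [38 20 24 18]
  12. access 2: MISS. Cache (LRU->MRU): [38 20 24 18 2]
  13. access 18: HIT. Cache (LRU->MRU): [38 20 24 2 18]
  14. access 18: HIT. Cache (LRU->MRU): [38 20 24 2 18]
  15. access 80: MISS, evict 38. Cache (LRU->MRU): [20 24 2 18 80]
  16. access 24: HIT. Cache (LRU->MRU): [20 2 18 80 24]
  17. access 24: HIT. Cache (LRU->MRU): [20 2 18 80 24]
  18. access 80: HIT. Cache (LRU->MRU): [20 2 18 24 80]
  19. access 90: MISS, evict 20. Cache (LRU->MRU): [2 18 24 80 90]
  20. access 90: HIT. Cache (LRU->MRU): [2 18 24 80 90]
  21. access 38: MISS, evict 2. Cache (LRU->MRU): [18 24 80 90 38]
  22. access 38: HIT. Cache (LRU->MRU): [18 24 80 90 38]
  23. access 18: HIT. Cache (LRU->MRU): [24 80 90 38 18]
  24. access 90: HIT. Cache (LRU->MRU): [24 80 38 18 90]
  25. access 90: HIT. Cache (LRU->MRU): [24 80 38 18 90]
  26. access 38: HIT. Cache (LRU->MRU): [24 80 18 90 38]
  27. access 38: HIT. Cache (LRU->MRU): [24 80 18 90 38]
  28. access 90: HIT. Cache (LRU->MRU): [24 80 18 38 90]
  29. access 90: HIT. Cache (LRU->MRU): [24 80 18 38 90]
  30. access 38: HIT. Cache (LRU->MRU): [24 80 18 90 38]
  31. access 24: HIT. Cache (LRU->MRU): [80 18 90 38 24]
  32. access 24: HIT. Cache (LRU->MRU): [80 18 90 38 24]
  33. access 38: HIT. Cache (LRU->MRU): [80 18 90 24 38]
  34. access 38: HIT. Cache (LRU->MRU): [80 18 90 24 38]
Total: 26 hits, 8 misses, 3 evictions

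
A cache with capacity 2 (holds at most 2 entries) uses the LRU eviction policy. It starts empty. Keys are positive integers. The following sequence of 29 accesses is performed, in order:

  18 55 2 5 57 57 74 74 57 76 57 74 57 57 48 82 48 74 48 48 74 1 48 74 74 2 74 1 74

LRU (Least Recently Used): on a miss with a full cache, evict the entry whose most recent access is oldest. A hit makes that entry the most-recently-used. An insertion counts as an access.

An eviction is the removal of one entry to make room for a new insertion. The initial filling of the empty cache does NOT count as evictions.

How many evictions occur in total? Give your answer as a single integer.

Answer: 14

Derivation:
LRU simulation (capacity=2):
  1. access 18: MISS. Cache (LRU->MRU): [18]
  2. access 55: MISS. Cache (LRU->MRU): [18 55]
  3. access 2: MISS, evict 18. Cache (LRU->MRU): [55 2]
  4. access 5: MISS, evict 55. Cache (LRU->MRU): [2 5]
  5. access 57: MISS, evict 2. Cache (LRU->MRU): [5 57]
  6. access 57: HIT. Cache (LRU->MRU): [5 57]
  7. access 74: MISS, evict 5. Cache (LRU->MRU): [57 74]
  8. access 74: HIT. Cache (LRU->MRU): [57 74]
  9. access 57: HIT. Cache (LRU->MRU): [74 57]
  10. access 76: MISS, evict 74. Cache (LRU->MRU): [57 76]
  11. access 57: HIT. Cache (LRU->MRU): [76 57]
  12. access 74: MISS, evict 76. Cache (LRU->MRU): [57 74]
  13. access 57: HIT. Cache (LRU->MRU): [74 57]
  14. access 57: HIT. Cache (LRU->MRU): [74 57]
  15. access 48: MISS, evict 74. Cache (LRU->MRU): [57 48]
  16. access 82: MISS, evict 57. Cache (LRU->MRU): [48 82]
  17. access 48: HIT. Cache (LRU->MRU): [82 48]
  18. access 74: MISS, evict 82. Cache (LRU->MRU): [48 74]
  19. access 48: HIT. Cache (LRU->MRU): [74 48]
  20. access 48: HIT. Cache (LRU->MRU): [74 48]
  21. access 74: HIT. Cache (LRU->MRU): [48 74]
  22. access 1: MISS, evict 48. Cache (LRU->MRU): [74 1]
  23. access 48: MISS, evict 74. Cache (LRU->MRU): [1 48]
  24. access 74: MISS, evict 1. Cache (LRU->MRU): [48 74]
  25. access 74: HIT. Cache (LRU->MRU): [48 74]
  26. access 2: MISS, evict 48. Cache (LRU->MRU): [74 2]
  27. access 74: HIT. Cache (LRU->MRU): [2 74]
  28. access 1: MISS, evict 2. Cache (LRU->MRU): [74 1]
  29. access 74: HIT. Cache (LRU->MRU): [1 74]
Total: 13 hits, 16 misses, 14 evictions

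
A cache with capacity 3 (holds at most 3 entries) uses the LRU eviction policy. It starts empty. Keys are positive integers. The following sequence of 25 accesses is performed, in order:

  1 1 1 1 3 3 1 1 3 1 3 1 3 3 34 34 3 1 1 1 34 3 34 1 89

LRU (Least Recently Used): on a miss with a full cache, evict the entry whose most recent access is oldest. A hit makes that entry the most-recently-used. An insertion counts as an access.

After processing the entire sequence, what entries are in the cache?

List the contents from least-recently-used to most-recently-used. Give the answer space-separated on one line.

LRU simulation (capacity=3):
  1. access 1: MISS. Cache (LRU->MRU): [1]
  2. access 1: HIT. Cache (LRU->MRU): [1]
  3. access 1: HIT. Cache (LRU->MRU): [1]
  4. access 1: HIT. Cache (LRU->MRU): [1]
  5. access 3: MISS. Cache (LRU->MRU): [1 3]
  6. access 3: HIT. Cache (LRU->MRU): [1 3]
  7. access 1: HIT. Cache (LRU->MRU): [3 1]
  8. access 1: HIT. Cache (LRU->MRU): [3 1]
  9. access 3: HIT. Cache (LRU->MRU): [1 3]
  10. access 1: HIT. Cache (LRU->MRU): [3 1]
  11. access 3: HIT. Cache (LRU->MRU): [1 3]
  12. access 1: HIT. Cache (LRU->MRU): [3 1]
  13. access 3: HIT. Cache (LRU->MRU): [1 3]
  14. access 3: HIT. Cache (LRU->MRU): [1 3]
  15. access 34: MISS. Cache (LRU->MRU): [1 3 34]
  16. access 34: HIT. Cache (LRU->MRU): [1 3 34]
  17. access 3: HIT. Cache (LRU->MRU): [1 34 3]
  18. access 1: HIT. Cache (LRU->MRU): [34 3 1]
  19. access 1: HIT. Cache (LRU->MRU): [34 3 1]
  20. access 1: HIT. Cache (LRU->MRU): [34 3 1]
  21. access 34: HIT. Cache (LRU->MRU): [3 1 34]
  22. access 3: HIT. Cache (LRU->MRU): [1 34 3]
  23. access 34: HIT. Cache (LRU->MRU): [1 3 34]
  24. access 1: HIT. Cache (LRU->MRU): [3 34 1]
  25. access 89: MISS, evict 3. Cache (LRU->MRU): [34 1 89]
Total: 21 hits, 4 misses, 1 evictions

Answer: 34 1 89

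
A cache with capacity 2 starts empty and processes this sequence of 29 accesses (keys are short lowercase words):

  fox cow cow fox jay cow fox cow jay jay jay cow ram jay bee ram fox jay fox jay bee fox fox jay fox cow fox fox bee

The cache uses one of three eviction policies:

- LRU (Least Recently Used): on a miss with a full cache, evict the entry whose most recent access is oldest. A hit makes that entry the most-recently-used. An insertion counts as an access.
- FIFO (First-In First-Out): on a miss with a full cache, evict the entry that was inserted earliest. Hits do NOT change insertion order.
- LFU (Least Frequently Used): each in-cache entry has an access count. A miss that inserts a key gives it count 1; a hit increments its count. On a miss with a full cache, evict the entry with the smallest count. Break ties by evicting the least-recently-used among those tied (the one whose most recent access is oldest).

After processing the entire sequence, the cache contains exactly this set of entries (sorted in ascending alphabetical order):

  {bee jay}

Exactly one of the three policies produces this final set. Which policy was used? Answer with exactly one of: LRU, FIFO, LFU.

Simulating under each policy and comparing final sets:
  LRU: final set = {bee fox} -> differs
  FIFO: final set = {bee fox} -> differs
  LFU: final set = {bee jay} -> MATCHES target
Only LFU produces the target set.

Answer: LFU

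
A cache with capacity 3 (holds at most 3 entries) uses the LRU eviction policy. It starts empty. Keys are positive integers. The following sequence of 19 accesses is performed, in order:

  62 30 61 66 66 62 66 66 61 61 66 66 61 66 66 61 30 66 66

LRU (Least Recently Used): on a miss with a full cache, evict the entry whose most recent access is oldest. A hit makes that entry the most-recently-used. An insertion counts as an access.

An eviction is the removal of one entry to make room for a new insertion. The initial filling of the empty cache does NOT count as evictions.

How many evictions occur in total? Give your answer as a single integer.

Answer: 3

Derivation:
LRU simulation (capacity=3):
  1. access 62: MISS. Cache (LRU->MRU): [62]
  2. access 30: MISS. Cache (LRU->MRU): [62 30]
  3. access 61: MISS. Cache (LRU->MRU): [62 30 61]
  4. access 66: MISS, evict 62. Cache (LRU->MRU): [30 61 66]
  5. access 66: HIT. Cache (LRU->MRU): [30 61 66]
  6. access 62: MISS, evict 30. Cache (LRU->MRU): [61 66 62]
  7. access 66: HIT. Cache (LRU->MRU): [61 62 66]
  8. access 66: HIT. Cache (LRU->MRU): [61 62 66]
  9. access 61: HIT. Cache (LRU->MRU): [62 66 61]
  10. access 61: HIT. Cache (LRU->MRU): [62 66 61]
  11. access 66: HIT. Cache (LRU->MRU): [62 61 66]
  12. access 66: HIT. Cache (LRU->MRU): [62 61 66]
  13. access 61: HIT. Cache (LRU->MRU): [62 66 61]
  14. access 66: HIT. Cache (LRU->MRU): [62 61 66]
  15. access 66: HIT. Cache (LRU->MRU): [62 61 66]
  16. access 61: HIT. Cache (LRU->MRU): [62 66 61]
  17. access 30: MISS, evict 62. Cache (LRU->MRU): [66 61 30]
  18. access 66: HIT. Cache (LRU->MRU): [61 30 66]
  19. access 66: HIT. Cache (LRU->MRU): [61 30 66]
Total: 13 hits, 6 misses, 3 evictions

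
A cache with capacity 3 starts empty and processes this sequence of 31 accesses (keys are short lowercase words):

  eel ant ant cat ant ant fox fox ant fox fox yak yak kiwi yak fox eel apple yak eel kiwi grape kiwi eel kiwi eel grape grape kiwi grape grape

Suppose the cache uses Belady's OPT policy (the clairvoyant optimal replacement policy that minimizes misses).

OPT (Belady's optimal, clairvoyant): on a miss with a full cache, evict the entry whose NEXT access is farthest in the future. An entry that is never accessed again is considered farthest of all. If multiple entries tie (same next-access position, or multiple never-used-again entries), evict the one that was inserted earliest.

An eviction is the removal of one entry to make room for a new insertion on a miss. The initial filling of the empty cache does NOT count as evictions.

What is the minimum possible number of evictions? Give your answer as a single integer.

OPT (Belady) simulation (capacity=3):
  1. access eel: MISS. Cache: [eel]
  2. access ant: MISS. Cache: [eel ant]
  3. access ant: HIT. Next use of ant: step 5. Cache: [eel ant]
  4. access cat: MISS. Cache: [eel ant cat]
  5. access ant: HIT. Next use of ant: step 6. Cache: [eel ant cat]
  6. access ant: HIT. Next use of ant: step 9. Cache: [eel ant cat]
  7. access fox: MISS, evict cat (next use: never). Cache: [eel ant fox]
  8. access fox: HIT. Next use of fox: step 10. Cache: [eel ant fox]
  9. access ant: HIT. Next use of ant: never. Cache: [eel ant fox]
  10. access fox: HIT. Next use of fox: step 11. Cache: [eel ant fox]
  11. access fox: HIT. Next use of fox: step 16. Cache: [eel ant fox]
  12. access yak: MISS, evict ant (next use: never). Cache: [eel fox yak]
  13. access yak: HIT. Next use of yak: step 15. Cache: [eel fox yak]
  14. access kiwi: MISS, evict eel (next use: step 17). Cache: [fox yak kiwi]
  15. access yak: HIT. Next use of yak: step 19. Cache: [fox yak kiwi]
  16. access fox: HIT. Next use of fox: never. Cache: [fox yak kiwi]
  17. access eel: MISS, evict fox (next use: never). Cache: [yak kiwi eel]
  18. access apple: MISS, evict kiwi (next use: step 21). Cache: [yak eel apple]
  19. access yak: HIT. Next use of yak: never. Cache: [yak eel apple]
  20. access eel: HIT. Next use of eel: step 24. Cache: [yak eel apple]
  21. access kiwi: MISS, evict yak (next use: never). Cache: [eel apple kiwi]
  22. access grape: MISS, evict apple (next use: never). Cache: [eel kiwi grape]
  23. access kiwi: HIT. Next use of kiwi: step 25. Cache: [eel kiwi grape]
  24. access eel: HIT. Next use of eel: step 26. Cache: [eel kiwi grape]
  25. access kiwi: HIT. Next use of kiwi: step 29. Cache: [eel kiwi grape]
  26. access eel: HIT. Next use of eel: never. Cache: [eel kiwi grape]
  27. access grape: HIT. Next use of grape: step 28. Cache: [eel kiwi grape]
  28. access grape: HIT. Next use of grape: step 30. Cache: [eel kiwi grape]
  29. access kiwi: HIT. Next use of kiwi: never. Cache: [eel kiwi grape]
  30. access grape: HIT. Next use of grape: step 31. Cache: [eel kiwi grape]
  31. access grape: HIT. Next use of grape: never. Cache: [eel kiwi grape]
Total: 21 hits, 10 misses, 7 evictions

Answer: 7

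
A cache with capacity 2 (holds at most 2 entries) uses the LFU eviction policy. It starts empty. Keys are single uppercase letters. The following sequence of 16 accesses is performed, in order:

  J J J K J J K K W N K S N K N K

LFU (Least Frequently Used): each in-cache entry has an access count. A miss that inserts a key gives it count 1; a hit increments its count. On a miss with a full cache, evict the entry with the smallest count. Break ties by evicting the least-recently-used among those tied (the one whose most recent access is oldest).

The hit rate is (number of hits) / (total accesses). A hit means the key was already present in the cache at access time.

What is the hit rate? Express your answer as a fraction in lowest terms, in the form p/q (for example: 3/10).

Answer: 3/8

Derivation:
LFU simulation (capacity=2):
  1. access J: MISS. Cache: [J(c=1)]
  2. access J: HIT, count now 2. Cache: [J(c=2)]
  3. access J: HIT, count now 3. Cache: [J(c=3)]
  4. access K: MISS. Cache: [K(c=1) J(c=3)]
  5. access J: HIT, count now 4. Cache: [K(c=1) J(c=4)]
  6. access J: HIT, count now 5. Cache: [K(c=1) J(c=5)]
  7. access K: HIT, count now 2. Cache: [K(c=2) J(c=5)]
  8. access K: HIT, count now 3. Cache: [K(c=3) J(c=5)]
  9. access W: MISS, evict K(c=3). Cache: [W(c=1) J(c=5)]
  10. access N: MISS, evict W(c=1). Cache: [N(c=1) J(c=5)]
  11. access K: MISS, evict N(c=1). Cache: [K(c=1) J(c=5)]
  12. access S: MISS, evict K(c=1). Cache: [S(c=1) J(c=5)]
  13. access N: MISS, evict S(c=1). Cache: [N(c=1) J(c=5)]
  14. access K: MISS, evict N(c=1). Cache: [K(c=1) J(c=5)]
  15. access N: MISS, evict K(c=1). Cache: [N(c=1) J(c=5)]
  16. access K: MISS, evict N(c=1). Cache: [K(c=1) J(c=5)]
Total: 6 hits, 10 misses, 8 evictions

Hit rate = 6/16 = 3/8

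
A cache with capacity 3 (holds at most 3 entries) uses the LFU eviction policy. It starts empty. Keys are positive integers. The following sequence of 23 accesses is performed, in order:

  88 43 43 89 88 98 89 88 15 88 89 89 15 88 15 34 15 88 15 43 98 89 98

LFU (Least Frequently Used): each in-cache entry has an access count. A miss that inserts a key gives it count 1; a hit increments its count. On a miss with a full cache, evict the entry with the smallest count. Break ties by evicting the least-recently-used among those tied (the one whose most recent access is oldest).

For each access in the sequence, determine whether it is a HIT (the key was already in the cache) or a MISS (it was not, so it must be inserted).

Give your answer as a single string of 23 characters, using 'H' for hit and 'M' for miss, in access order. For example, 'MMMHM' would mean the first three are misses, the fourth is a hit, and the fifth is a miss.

Answer: MMHMHMMHMHMHMHHMHHHMMMM

Derivation:
LFU simulation (capacity=3):
  1. access 88: MISS. Cache: [88(c=1)]
  2. access 43: MISS. Cache: [88(c=1) 43(c=1)]
  3. access 43: HIT, count now 2. Cache: [88(c=1) 43(c=2)]
  4. access 89: MISS. Cache: [88(c=1) 89(c=1) 43(c=2)]
  5. access 88: HIT, count now 2. Cache: [89(c=1) 43(c=2) 88(c=2)]
  6. access 98: MISS, evict 89(c=1). Cache: [98(c=1) 43(c=2) 88(c=2)]
  7. access 89: MISS, evict 98(c=1). Cache: [89(c=1) 43(c=2) 88(c=2)]
  8. access 88: HIT, count now 3. Cache: [89(c=1) 43(c=2) 88(c=3)]
  9. access 15: MISS, evict 89(c=1). Cache: [15(c=1) 43(c=2) 88(c=3)]
  10. access 88: HIT, count now 4. Cache: [15(c=1) 43(c=2) 88(c=4)]
  11. access 89: MISS, evict 15(c=1). Cache: [89(c=1) 43(c=2) 88(c=4)]
  12. access 89: HIT, count now 2. Cache: [43(c=2) 89(c=2) 88(c=4)]
  13. access 15: MISS, evict 43(c=2). Cache: [15(c=1) 89(c=2) 88(c=4)]
  14. access 88: HIT, count now 5. Cache: [15(c=1) 89(c=2) 88(c=5)]
  15. access 15: HIT, count now 2. Cache: [89(c=2) 15(c=2) 88(c=5)]
  16. access 34: MISS, evict 89(c=2). Cache: [34(c=1) 15(c=2) 88(c=5)]
  17. access 15: HIT, count now 3. Cache: [34(c=1) 15(c=3) 88(c=5)]
  18. access 88: HIT, count now 6. Cache: [34(c=1) 15(c=3) 88(c=6)]
  19. access 15: HIT, count now 4. Cache: [34(c=1) 15(c=4) 88(c=6)]
  20. access 43: MISS, evict 34(c=1). Cache: [43(c=1) 15(c=4) 88(c=6)]
  21. access 98: MISS, evict 43(c=1). Cache: [98(c=1) 15(c=4) 88(c=6)]
  22. access 89: MISS, evict 98(c=1). Cache: [89(c=1) 15(c=4) 88(c=6)]
  23. access 98: MISS, evict 89(c=1). Cache: [98(c=1) 15(c=4) 88(c=6)]
Total: 10 hits, 13 misses, 10 evictions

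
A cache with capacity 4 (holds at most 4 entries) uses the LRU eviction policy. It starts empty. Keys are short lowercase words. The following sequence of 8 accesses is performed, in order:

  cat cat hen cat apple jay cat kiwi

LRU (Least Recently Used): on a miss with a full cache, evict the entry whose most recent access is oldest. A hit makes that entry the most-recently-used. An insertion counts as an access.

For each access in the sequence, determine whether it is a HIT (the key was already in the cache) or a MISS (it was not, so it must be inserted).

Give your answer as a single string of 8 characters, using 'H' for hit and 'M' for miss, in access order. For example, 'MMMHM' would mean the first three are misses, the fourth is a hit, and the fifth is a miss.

LRU simulation (capacity=4):
  1. access cat: MISS. Cache (LRU->MRU): [cat]
  2. access cat: HIT. Cache (LRU->MRU): [cat]
  3. access hen: MISS. Cache (LRU->MRU): [cat hen]
  4. access cat: HIT. Cache (LRU->MRU): [hen cat]
  5. access apple: MISS. Cache (LRU->MRU): [hen cat apple]
  6. access jay: MISS. Cache (LRU->MRU): [hen cat apple jay]
  7. access cat: HIT. Cache (LRU->MRU): [hen apple jay cat]
  8. access kiwi: MISS, evict hen. Cache (LRU->MRU): [apple jay cat kiwi]
Total: 3 hits, 5 misses, 1 evictions

Answer: MHMHMMHM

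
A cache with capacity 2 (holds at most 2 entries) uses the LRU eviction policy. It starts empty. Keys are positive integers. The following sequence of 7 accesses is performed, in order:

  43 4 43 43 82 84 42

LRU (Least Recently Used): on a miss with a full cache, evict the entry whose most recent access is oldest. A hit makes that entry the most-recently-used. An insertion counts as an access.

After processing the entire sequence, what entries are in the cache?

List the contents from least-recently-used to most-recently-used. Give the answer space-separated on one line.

LRU simulation (capacity=2):
  1. access 43: MISS. Cache (LRU->MRU): [43]
  2. access 4: MISS. Cache (LRU->MRU): [43 4]
  3. access 43: HIT. Cache (LRU->MRU): [4 43]
  4. access 43: HIT. Cache (LRU->MRU): [4 43]
  5. access 82: MISS, evict 4. Cache (LRU->MRU): [43 82]
  6. access 84: MISS, evict 43. Cache (LRU->MRU): [82 84]
  7. access 42: MISS, evict 82. Cache (LRU->MRU): [84 42]
Total: 2 hits, 5 misses, 3 evictions

Answer: 84 42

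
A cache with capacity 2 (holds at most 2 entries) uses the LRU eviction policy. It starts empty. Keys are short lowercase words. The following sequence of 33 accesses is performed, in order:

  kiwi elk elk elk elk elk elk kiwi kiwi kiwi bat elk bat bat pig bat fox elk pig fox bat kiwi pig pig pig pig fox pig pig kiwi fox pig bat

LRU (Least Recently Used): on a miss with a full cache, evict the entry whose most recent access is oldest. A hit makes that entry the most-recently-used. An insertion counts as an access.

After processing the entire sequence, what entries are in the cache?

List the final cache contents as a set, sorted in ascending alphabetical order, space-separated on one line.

Answer: bat pig

Derivation:
LRU simulation (capacity=2):
  1. access kiwi: MISS. Cache (LRU->MRU): [kiwi]
  2. access elk: MISS. Cache (LRU->MRU): [kiwi elk]
  3. access elk: HIT. Cache (LRU->MRU): [kiwi elk]
  4. access elk: HIT. Cache (LRU->MRU): [kiwi elk]
  5. access elk: HIT. Cache (LRU->MRU): [kiwi elk]
  6. access elk: HIT. Cache (LRU->MRU): [kiwi elk]
  7. access elk: HIT. Cache (LRU->MRU): [kiwi elk]
  8. access kiwi: HIT. Cache (LRU->MRU): [elk kiwi]
  9. access kiwi: HIT. Cache (LRU->MRU): [elk kiwi]
  10. access kiwi: HIT. Cache (LRU->MRU): [elk kiwi]
  11. access bat: MISS, evict elk. Cache (LRU->MRU): [kiwi bat]
  12. access elk: MISS, evict kiwi. Cache (LRU->MRU): [bat elk]
  13. access bat: HIT. Cache (LRU->MRU): [elk bat]
  14. access bat: HIT. Cache (LRU->MRU): [elk bat]
  15. access pig: MISS, evict elk. Cache (LRU->MRU): [bat pig]
  16. access bat: HIT. Cache (LRU->MRU): [pig bat]
  17. access fox: MISS, evict pig. Cache (LRU->MRU): [bat fox]
  18. access elk: MISS, evict bat. Cache (LRU->MRU): [fox elk]
  19. access pig: MISS, evict fox. Cache (LRU->MRU): [elk pig]
  20. access fox: MISS, evict elk. Cache (LRU->MRU): [pig fox]
  21. access bat: MISS, evict pig. Cache (LRU->MRU): [fox bat]
  22. access kiwi: MISS, evict fox. Cache (LRU->MRU): [bat kiwi]
  23. access pig: MISS, evict bat. Cache (LRU->MRU): [kiwi pig]
  24. access pig: HIT. Cache (LRU->MRU): [kiwi pig]
  25. access pig: HIT. Cache (LRU->MRU): [kiwi pig]
  26. access pig: HIT. Cache (LRU->MRU): [kiwi pig]
  27. access fox: MISS, evict kiwi. Cache (LRU->MRU): [pig fox]
  28. access pig: HIT. Cache (LRU->MRU): [fox pig]
  29. access pig: HIT. Cache (LRU->MRU): [fox pig]
  30. access kiwi: MISS, evict fox. Cache (LRU->MRU): [pig kiwi]
  31. access fox: MISS, evict pig. Cache (LRU->MRU): [kiwi fox]
  32. access pig: MISS, evict kiwi. Cache (LRU->MRU): [fox pig]
  33. access bat: MISS, evict fox. Cache (LRU->MRU): [pig bat]
Total: 16 hits, 17 misses, 15 evictions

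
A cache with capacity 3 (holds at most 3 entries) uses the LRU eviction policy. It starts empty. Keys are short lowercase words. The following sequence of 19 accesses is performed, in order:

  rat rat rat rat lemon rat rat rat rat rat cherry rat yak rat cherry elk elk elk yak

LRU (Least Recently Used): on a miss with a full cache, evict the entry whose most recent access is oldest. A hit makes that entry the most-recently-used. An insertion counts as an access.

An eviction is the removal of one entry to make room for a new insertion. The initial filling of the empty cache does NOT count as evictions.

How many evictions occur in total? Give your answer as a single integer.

LRU simulation (capacity=3):
  1. access rat: MISS. Cache (LRU->MRU): [rat]
  2. access rat: HIT. Cache (LRU->MRU): [rat]
  3. access rat: HIT. Cache (LRU->MRU): [rat]
  4. access rat: HIT. Cache (LRU->MRU): [rat]
  5. access lemon: MISS. Cache (LRU->MRU): [rat lemon]
  6. access rat: HIT. Cache (LRU->MRU): [lemon rat]
  7. access rat: HIT. Cache (LRU->MRU): [lemon rat]
  8. access rat: HIT. Cache (LRU->MRU): [lemon rat]
  9. access rat: HIT. Cache (LRU->MRU): [lemon rat]
  10. access rat: HIT. Cache (LRU->MRU): [lemon rat]
  11. access cherry: MISS. Cache (LRU->MRU): [lemon rat cherry]
  12. access rat: HIT. Cache (LRU->MRU): [lemon cherry rat]
  13. access yak: MISS, evict lemon. Cache (LRU->MRU): [cherry rat yak]
  14. access rat: HIT. Cache (LRU->MRU): [cherry yak rat]
  15. access cherry: HIT. Cache (LRU->MRU): [yak rat cherry]
  16. access elk: MISS, evict yak. Cache (LRU->MRU): [rat cherry elk]
  17. access elk: HIT. Cache (LRU->MRU): [rat cherry elk]
  18. access elk: HIT. Cache (LRU->MRU): [rat cherry elk]
  19. access yak: MISS, evict rat. Cache (LRU->MRU): [cherry elk yak]
Total: 13 hits, 6 misses, 3 evictions

Answer: 3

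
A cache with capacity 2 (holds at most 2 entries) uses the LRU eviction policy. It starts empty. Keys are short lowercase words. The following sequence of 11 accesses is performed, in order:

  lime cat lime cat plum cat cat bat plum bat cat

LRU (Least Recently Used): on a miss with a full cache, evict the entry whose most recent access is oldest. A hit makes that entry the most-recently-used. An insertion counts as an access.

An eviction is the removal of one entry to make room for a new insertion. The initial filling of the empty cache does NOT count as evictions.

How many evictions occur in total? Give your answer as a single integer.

Answer: 4

Derivation:
LRU simulation (capacity=2):
  1. access lime: MISS. Cache (LRU->MRU): [lime]
  2. access cat: MISS. Cache (LRU->MRU): [lime cat]
  3. access lime: HIT. Cache (LRU->MRU): [cat lime]
  4. access cat: HIT. Cache (LRU->MRU): [lime cat]
  5. access plum: MISS, evict lime. Cache (LRU->MRU): [cat plum]
  6. access cat: HIT. Cache (LRU->MRU): [plum cat]
  7. access cat: HIT. Cache (LRU->MRU): [plum cat]
  8. access bat: MISS, evict plum. Cache (LRU->MRU): [cat bat]
  9. access plum: MISS, evict cat. Cache (LRU->MRU): [bat plum]
  10. access bat: HIT. Cache (LRU->MRU): [plum bat]
  11. access cat: MISS, evict plum. Cache (LRU->MRU): [bat cat]
Total: 5 hits, 6 misses, 4 evictions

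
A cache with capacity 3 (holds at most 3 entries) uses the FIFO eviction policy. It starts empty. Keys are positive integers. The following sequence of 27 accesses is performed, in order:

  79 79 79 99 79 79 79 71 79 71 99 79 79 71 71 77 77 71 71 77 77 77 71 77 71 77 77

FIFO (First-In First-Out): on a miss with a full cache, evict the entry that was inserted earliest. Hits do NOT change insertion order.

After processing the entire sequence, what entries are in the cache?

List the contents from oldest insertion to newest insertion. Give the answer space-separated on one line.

Answer: 99 71 77

Derivation:
FIFO simulation (capacity=3):
  1. access 79: MISS. Cache (old->new): [79]
  2. access 79: HIT. Cache (old->new): [79]
  3. access 79: HIT. Cache (old->new): [79]
  4. access 99: MISS. Cache (old->new): [79 99]
  5. access 79: HIT. Cache (old->new): [79 99]
  6. access 79: HIT. Cache (old->new): [79 99]
  7. access 79: HIT. Cache (old->new): [79 99]
  8. access 71: MISS. Cache (old->new): [79 99 71]
  9. access 79: HIT. Cache (old->new): [79 99 71]
  10. access 71: HIT. Cache (old->new): [79 99 71]
  11. access 99: HIT. Cache (old->new): [79 99 71]
  12. access 79: HIT. Cache (old->new): [79 99 71]
  13. access 79: HIT. Cache (old->new): [79 99 71]
  14. access 71: HIT. Cache (old->new): [79 99 71]
  15. access 71: HIT. Cache (old->new): [79 99 71]
  16. access 77: MISS, evict 79. Cache (old->new): [99 71 77]
  17. access 77: HIT. Cache (old->new): [99 71 77]
  18. access 71: HIT. Cache (old->new): [99 71 77]
  19. access 71: HIT. Cache (old->new): [99 71 77]
  20. access 77: HIT. Cache (old->new): [99 71 77]
  21. access 77: HIT. Cache (old->new): [99 71 77]
  22. access 77: HIT. Cache (old->new): [99 71 77]
  23. access 71: HIT. Cache (old->new): [99 71 77]
  24. access 77: HIT. Cache (old->new): [99 71 77]
  25. access 71: HIT. Cache (old->new): [99 71 77]
  26. access 77: HIT. Cache (old->new): [99 71 77]
  27. access 77: HIT. Cache (old->new): [99 71 77]
Total: 23 hits, 4 misses, 1 evictions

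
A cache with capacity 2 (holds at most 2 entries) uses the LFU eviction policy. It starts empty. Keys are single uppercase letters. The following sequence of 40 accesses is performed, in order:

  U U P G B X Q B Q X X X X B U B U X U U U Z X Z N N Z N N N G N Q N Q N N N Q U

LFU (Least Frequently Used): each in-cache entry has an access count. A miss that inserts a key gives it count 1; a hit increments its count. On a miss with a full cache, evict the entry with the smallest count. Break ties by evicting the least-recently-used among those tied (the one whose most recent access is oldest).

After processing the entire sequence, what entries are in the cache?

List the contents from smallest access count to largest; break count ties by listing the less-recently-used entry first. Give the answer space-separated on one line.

LFU simulation (capacity=2):
  1. access U: MISS. Cache: [U(c=1)]
  2. access U: HIT, count now 2. Cache: [U(c=2)]
  3. access P: MISS. Cache: [P(c=1) U(c=2)]
  4. access G: MISS, evict P(c=1). Cache: [G(c=1) U(c=2)]
  5. access B: MISS, evict G(c=1). Cache: [B(c=1) U(c=2)]
  6. access X: MISS, evict B(c=1). Cache: [X(c=1) U(c=2)]
  7. access Q: MISS, evict X(c=1). Cache: [Q(c=1) U(c=2)]
  8. access B: MISS, evict Q(c=1). Cache: [B(c=1) U(c=2)]
  9. access Q: MISS, evict B(c=1). Cache: [Q(c=1) U(c=2)]
  10. access X: MISS, evict Q(c=1). Cache: [X(c=1) U(c=2)]
  11. access X: HIT, count now 2. Cache: [U(c=2) X(c=2)]
  12. access X: HIT, count now 3. Cache: [U(c=2) X(c=3)]
  13. access X: HIT, count now 4. Cache: [U(c=2) X(c=4)]
  14. access B: MISS, evict U(c=2). Cache: [B(c=1) X(c=4)]
  15. access U: MISS, evict B(c=1). Cache: [U(c=1) X(c=4)]
  16. access B: MISS, evict U(c=1). Cache: [B(c=1) X(c=4)]
  17. access U: MISS, evict B(c=1). Cache: [U(c=1) X(c=4)]
  18. access X: HIT, count now 5. Cache: [U(c=1) X(c=5)]
  19. access U: HIT, count now 2. Cache: [U(c=2) X(c=5)]
  20. access U: HIT, count now 3. Cache: [U(c=3) X(c=5)]
  21. access U: HIT, count now 4. Cache: [U(c=4) X(c=5)]
  22. access Z: MISS, evict U(c=4). Cache: [Z(c=1) X(c=5)]
  23. access X: HIT, count now 6. Cache: [Z(c=1) X(c=6)]
  24. access Z: HIT, count now 2. Cache: [Z(c=2) X(c=6)]
  25. access N: MISS, evict Z(c=2). Cache: [N(c=1) X(c=6)]
  26. access N: HIT, count now 2. Cache: [N(c=2) X(c=6)]
  27. access Z: MISS, evict N(c=2). Cache: [Z(c=1) X(c=6)]
  28. access N: MISS, evict Z(c=1). Cache: [N(c=1) X(c=6)]
  29. access N: HIT, count now 2. Cache: [N(c=2) X(c=6)]
  30. access N: HIT, count now 3. Cache: [N(c=3) X(c=6)]
  31. access G: MISS, evict N(c=3). Cache: [G(c=1) X(c=6)]
  32. access N: MISS, evict G(c=1). Cache: [N(c=1) X(c=6)]
  33. access Q: MISS, evict N(c=1). Cache: [Q(c=1) X(c=6)]
  34. access N: MISS, evict Q(c=1). Cache: [N(c=1) X(c=6)]
  35. access Q: MISS, evict N(c=1). Cache: [Q(c=1) X(c=6)]
  36. access N: MISS, evict Q(c=1). Cache: [N(c=1) X(c=6)]
  37. access N: HIT, count now 2. Cache: [N(c=2) X(c=6)]
  38. access N: HIT, count now 3. Cache: [N(c=3) X(c=6)]
  39. access Q: MISS, evict N(c=3). Cache: [Q(c=1) X(c=6)]
  40. access U: MISS, evict Q(c=1). Cache: [U(c=1) X(c=6)]
Total: 15 hits, 25 misses, 23 evictions

Answer: U X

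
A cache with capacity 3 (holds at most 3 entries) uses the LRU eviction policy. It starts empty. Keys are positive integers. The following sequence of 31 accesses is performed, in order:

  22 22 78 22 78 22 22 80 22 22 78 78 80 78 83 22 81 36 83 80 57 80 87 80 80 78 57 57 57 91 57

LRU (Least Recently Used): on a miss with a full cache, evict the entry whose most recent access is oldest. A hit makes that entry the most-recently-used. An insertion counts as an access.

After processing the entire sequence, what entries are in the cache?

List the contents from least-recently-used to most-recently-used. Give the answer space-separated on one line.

Answer: 78 91 57

Derivation:
LRU simulation (capacity=3):
  1. access 22: MISS. Cache (LRU->MRU): [22]
  2. access 22: HIT. Cache (LRU->MRU): [22]
  3. access 78: MISS. Cache (LRU->MRU): [22 78]
  4. access 22: HIT. Cache (LRU->MRU): [78 22]
  5. access 78: HIT. Cache (LRU->MRU): [22 78]
  6. access 22: HIT. Cache (LRU->MRU): [78 22]
  7. access 22: HIT. Cache (LRU->MRU): [78 22]
  8. access 80: MISS. Cache (LRU->MRU): [78 22 80]
  9. access 22: HIT. Cache (LRU->MRU): [78 80 22]
  10. access 22: HIT. Cache (LRU->MRU): [78 80 22]
  11. access 78: HIT. Cache (LRU->MRU): [80 22 78]
  12. access 78: HIT. Cache (LRU->MRU): [80 22 78]
  13. access 80: HIT. Cache (LRU->MRU): [22 78 80]
  14. access 78: HIT. Cache (LRU->MRU): [22 80 78]
  15. access 83: MISS, evict 22. Cache (LRU->MRU): [80 78 83]
  16. access 22: MISS, evict 80. Cache (LRU->MRU): [78 83 22]
  17. access 81: MISS, evict 78. Cache (LRU->MRU): [83 22 81]
  18. access 36: MISS, evict 83. Cache (LRU->MRU): [22 81 36]
  19. access 83: MISS, evict 22. Cache (LRU->MRU): [81 36 83]
  20. access 80: MISS, evict 81. Cache (LRU->MRU): [36 83 80]
  21. access 57: MISS, evict 36. Cache (LRU->MRU): [83 80 57]
  22. access 80: HIT. Cache (LRU->MRU): [83 57 80]
  23. access 87: MISS, evict 83. Cache (LRU->MRU): [57 80 87]
  24. access 80: HIT. Cache (LRU->MRU): [57 87 80]
  25. access 80: HIT. Cache (LRU->MRU): [57 87 80]
  26. access 78: MISS, evict 57. Cache (LRU->MRU): [87 80 78]
  27. access 57: MISS, evict 87. Cache (LRU->MRU): [80 78 57]
  28. access 57: HIT. Cache (LRU->MRU): [80 78 57]
  29. access 57: HIT. Cache (LRU->MRU): [80 78 57]
  30. access 91: MISS, evict 80. Cache (LRU->MRU): [78 57 91]
  31. access 57: HIT. Cache (LRU->MRU): [78 91 57]
Total: 17 hits, 14 misses, 11 evictions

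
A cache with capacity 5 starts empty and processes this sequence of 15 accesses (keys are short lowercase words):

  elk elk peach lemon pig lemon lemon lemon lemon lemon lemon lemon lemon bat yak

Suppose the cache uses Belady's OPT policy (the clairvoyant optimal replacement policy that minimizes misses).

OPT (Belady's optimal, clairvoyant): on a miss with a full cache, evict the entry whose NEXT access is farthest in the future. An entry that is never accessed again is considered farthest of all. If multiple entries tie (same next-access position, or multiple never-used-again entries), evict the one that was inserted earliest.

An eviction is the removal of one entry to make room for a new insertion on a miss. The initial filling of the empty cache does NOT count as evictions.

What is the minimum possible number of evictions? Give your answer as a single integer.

Answer: 1

Derivation:
OPT (Belady) simulation (capacity=5):
  1. access elk: MISS. Cache: [elk]
  2. access elk: HIT. Next use of elk: never. Cache: [elk]
  3. access peach: MISS. Cache: [elk peach]
  4. access lemon: MISS. Cache: [elk peach lemon]
  5. access pig: MISS. Cache: [elk peach lemon pig]
  6. access lemon: HIT. Next use of lemon: step 7. Cache: [elk peach lemon pig]
  7. access lemon: HIT. Next use of lemon: step 8. Cache: [elk peach lemon pig]
  8. access lemon: HIT. Next use of lemon: step 9. Cache: [elk peach lemon pig]
  9. access lemon: HIT. Next use of lemon: step 10. Cache: [elk peach lemon pig]
  10. access lemon: HIT. Next use of lemon: step 11. Cache: [elk peach lemon pig]
  11. access lemon: HIT. Next use of lemon: step 12. Cache: [elk peach lemon pig]
  12. access lemon: HIT. Next use of lemon: step 13. Cache: [elk peach lemon pig]
  13. access lemon: HIT. Next use of lemon: never. Cache: [elk peach lemon pig]
  14. access bat: MISS. Cache: [elk peach lemon pig bat]
  15. access yak: MISS, evict elk (next use: never). Cache: [peach lemon pig bat yak]
Total: 9 hits, 6 misses, 1 evictions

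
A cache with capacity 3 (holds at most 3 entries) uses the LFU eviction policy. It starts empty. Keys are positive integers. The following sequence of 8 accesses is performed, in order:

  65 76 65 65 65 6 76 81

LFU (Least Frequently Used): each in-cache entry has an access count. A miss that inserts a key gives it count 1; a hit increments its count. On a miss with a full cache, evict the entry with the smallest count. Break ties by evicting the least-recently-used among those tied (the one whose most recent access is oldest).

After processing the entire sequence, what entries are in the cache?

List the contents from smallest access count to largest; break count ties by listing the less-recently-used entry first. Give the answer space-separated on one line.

Answer: 81 76 65

Derivation:
LFU simulation (capacity=3):
  1. access 65: MISS. Cache: [65(c=1)]
  2. access 76: MISS. Cache: [65(c=1) 76(c=1)]
  3. access 65: HIT, count now 2. Cache: [76(c=1) 65(c=2)]
  4. access 65: HIT, count now 3. Cache: [76(c=1) 65(c=3)]
  5. access 65: HIT, count now 4. Cache: [76(c=1) 65(c=4)]
  6. access 6: MISS. Cache: [76(c=1) 6(c=1) 65(c=4)]
  7. access 76: HIT, count now 2. Cache: [6(c=1) 76(c=2) 65(c=4)]
  8. access 81: MISS, evict 6(c=1). Cache: [81(c=1) 76(c=2) 65(c=4)]
Total: 4 hits, 4 misses, 1 evictions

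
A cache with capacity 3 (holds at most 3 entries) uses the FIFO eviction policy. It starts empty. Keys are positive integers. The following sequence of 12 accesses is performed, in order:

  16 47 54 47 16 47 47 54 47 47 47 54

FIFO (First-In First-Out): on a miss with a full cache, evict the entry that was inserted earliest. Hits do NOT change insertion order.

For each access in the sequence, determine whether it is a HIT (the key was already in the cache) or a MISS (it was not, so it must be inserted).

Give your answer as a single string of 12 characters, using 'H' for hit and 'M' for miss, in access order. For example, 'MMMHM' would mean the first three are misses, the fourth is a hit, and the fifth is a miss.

Answer: MMMHHHHHHHHH

Derivation:
FIFO simulation (capacity=3):
  1. access 16: MISS. Cache (old->new): [16]
  2. access 47: MISS. Cache (old->new): [16 47]
  3. access 54: MISS. Cache (old->new): [16 47 54]
  4. access 47: HIT. Cache (old->new): [16 47 54]
  5. access 16: HIT. Cache (old->new): [16 47 54]
  6. access 47: HIT. Cache (old->new): [16 47 54]
  7. access 47: HIT. Cache (old->new): [16 47 54]
  8. access 54: HIT. Cache (old->new): [16 47 54]
  9. access 47: HIT. Cache (old->new): [16 47 54]
  10. access 47: HIT. Cache (old->new): [16 47 54]
  11. access 47: HIT. Cache (old->new): [16 47 54]
  12. access 54: HIT. Cache (old->new): [16 47 54]
Total: 9 hits, 3 misses, 0 evictions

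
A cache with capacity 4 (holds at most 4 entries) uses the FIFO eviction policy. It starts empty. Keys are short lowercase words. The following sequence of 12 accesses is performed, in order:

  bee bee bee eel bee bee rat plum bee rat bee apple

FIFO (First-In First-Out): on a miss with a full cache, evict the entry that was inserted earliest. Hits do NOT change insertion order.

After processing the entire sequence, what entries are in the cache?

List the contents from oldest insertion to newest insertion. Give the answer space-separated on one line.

FIFO simulation (capacity=4):
  1. access bee: MISS. Cache (old->new): [bee]
  2. access bee: HIT. Cache (old->new): [bee]
  3. access bee: HIT. Cache (old->new): [bee]
  4. access eel: MISS. Cache (old->new): [bee eel]
  5. access bee: HIT. Cache (old->new): [bee eel]
  6. access bee: HIT. Cache (old->new): [bee eel]
  7. access rat: MISS. Cache (old->new): [bee eel rat]
  8. access plum: MISS. Cache (old->new): [bee eel rat plum]
  9. access bee: HIT. Cache (old->new): [bee eel rat plum]
  10. access rat: HIT. Cache (old->new): [bee eel rat plum]
  11. access bee: HIT. Cache (old->new): [bee eel rat plum]
  12. access apple: MISS, evict bee. Cache (old->new): [eel rat plum apple]
Total: 7 hits, 5 misses, 1 evictions

Answer: eel rat plum apple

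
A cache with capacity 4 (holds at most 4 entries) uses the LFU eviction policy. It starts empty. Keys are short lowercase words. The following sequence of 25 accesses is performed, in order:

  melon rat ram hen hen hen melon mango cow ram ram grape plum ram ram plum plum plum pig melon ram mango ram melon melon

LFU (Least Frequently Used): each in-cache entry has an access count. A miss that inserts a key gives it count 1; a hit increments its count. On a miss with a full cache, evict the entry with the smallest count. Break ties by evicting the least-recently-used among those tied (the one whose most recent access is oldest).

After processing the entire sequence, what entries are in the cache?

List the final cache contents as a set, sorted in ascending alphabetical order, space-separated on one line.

Answer: hen melon plum ram

Derivation:
LFU simulation (capacity=4):
  1. access melon: MISS. Cache: [melon(c=1)]
  2. access rat: MISS. Cache: [melon(c=1) rat(c=1)]
  3. access ram: MISS. Cache: [melon(c=1) rat(c=1) ram(c=1)]
  4. access hen: MISS. Cache: [melon(c=1) rat(c=1) ram(c=1) hen(c=1)]
  5. access hen: HIT, count now 2. Cache: [melon(c=1) rat(c=1) ram(c=1) hen(c=2)]
  6. access hen: HIT, count now 3. Cache: [melon(c=1) rat(c=1) ram(c=1) hen(c=3)]
  7. access melon: HIT, count now 2. Cache: [rat(c=1) ram(c=1) melon(c=2) hen(c=3)]
  8. access mango: MISS, evict rat(c=1). Cache: [ram(c=1) mango(c=1) melon(c=2) hen(c=3)]
  9. access cow: MISS, evict ram(c=1). Cache: [mango(c=1) cow(c=1) melon(c=2) hen(c=3)]
  10. access ram: MISS, evict mango(c=1). Cache: [cow(c=1) ram(c=1) melon(c=2) hen(c=3)]
  11. access ram: HIT, count now 2. Cache: [cow(c=1) melon(c=2) ram(c=2) hen(c=3)]
  12. access grape: MISS, evict cow(c=1). Cache: [grape(c=1) melon(c=2) ram(c=2) hen(c=3)]
  13. access plum: MISS, evict grape(c=1). Cache: [plum(c=1) melon(c=2) ram(c=2) hen(c=3)]
  14. access ram: HIT, count now 3. Cache: [plum(c=1) melon(c=2) hen(c=3) ram(c=3)]
  15. access ram: HIT, count now 4. Cache: [plum(c=1) melon(c=2) hen(c=3) ram(c=4)]
  16. access plum: HIT, count now 2. Cache: [melon(c=2) plum(c=2) hen(c=3) ram(c=4)]
  17. access plum: HIT, count now 3. Cache: [melon(c=2) hen(c=3) plum(c=3) ram(c=4)]
  18. access plum: HIT, count now 4. Cache: [melon(c=2) hen(c=3) ram(c=4) plum(c=4)]
  19. access pig: MISS, evict melon(c=2). Cache: [pig(c=1) hen(c=3) ram(c=4) plum(c=4)]
  20. access melon: MISS, evict pig(c=1). Cache: [melon(c=1) hen(c=3) ram(c=4) plum(c=4)]
  21. access ram: HIT, count now 5. Cache: [melon(c=1) hen(c=3) plum(c=4) ram(c=5)]
  22. access mango: MISS, evict melon(c=1). Cache: [mango(c=1) hen(c=3) plum(c=4) ram(c=5)]
  23. access ram: HIT, count now 6. Cache: [mango(c=1) hen(c=3) plum(c=4) ram(c=6)]
  24. access melon: MISS, evict mango(c=1). Cache: [melon(c=1) hen(c=3) plum(c=4) ram(c=6)]
  25. access melon: HIT, count now 2. Cache: [melon(c=2) hen(c=3) plum(c=4) ram(c=6)]
Total: 12 hits, 13 misses, 9 evictions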